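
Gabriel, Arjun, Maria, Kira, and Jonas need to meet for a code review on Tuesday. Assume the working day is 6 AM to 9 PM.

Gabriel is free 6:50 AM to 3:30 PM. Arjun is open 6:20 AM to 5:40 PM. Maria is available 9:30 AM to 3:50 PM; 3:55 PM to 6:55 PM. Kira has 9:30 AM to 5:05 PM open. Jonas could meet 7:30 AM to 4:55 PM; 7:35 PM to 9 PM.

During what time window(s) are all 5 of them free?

09:30-15:30

Gabriel ∩ Arjun: 06:50-15:30.
Gabriel ∩ Arjun ∩ Maria: 09:30-15:30.
Gabriel ∩ Arjun ∩ Maria ∩ Kira: 09:30-15:30.
Gabriel ∩ Arjun ∩ Maria ∩ Kira ∩ Jonas: 09:30-15:30.
So the common availability across everyone is 09:30-15:30.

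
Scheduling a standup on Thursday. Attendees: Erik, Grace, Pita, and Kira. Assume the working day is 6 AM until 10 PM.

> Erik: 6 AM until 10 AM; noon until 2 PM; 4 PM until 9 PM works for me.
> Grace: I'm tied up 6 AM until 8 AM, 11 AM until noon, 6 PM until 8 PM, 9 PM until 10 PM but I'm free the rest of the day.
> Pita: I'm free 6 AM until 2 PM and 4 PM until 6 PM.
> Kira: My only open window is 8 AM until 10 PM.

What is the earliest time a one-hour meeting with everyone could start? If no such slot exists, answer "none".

Erik free: 06:00-10:00, 12:00-14:00, 16:00-21:00.
Grace free: 08:00-11:00, 12:00-18:00, 20:00-21:00 (invert busy blocks within the working day).
Pita free: 06:00-14:00, 16:00-18:00.
Kira free: 08:00-22:00.
Erik ∩ Grace: 08:00-10:00, 12:00-14:00, 16:00-18:00, 20:00-21:00.
Erik ∩ Grace ∩ Pita: 08:00-10:00, 12:00-14:00, 16:00-18:00.
Erik ∩ Grace ∩ Pita ∩ Kira: 08:00-10:00, 12:00-14:00, 16:00-18:00.
The first common window of at least 60 minutes is 08:00-10:00, so the earliest start is 08:00.

08:00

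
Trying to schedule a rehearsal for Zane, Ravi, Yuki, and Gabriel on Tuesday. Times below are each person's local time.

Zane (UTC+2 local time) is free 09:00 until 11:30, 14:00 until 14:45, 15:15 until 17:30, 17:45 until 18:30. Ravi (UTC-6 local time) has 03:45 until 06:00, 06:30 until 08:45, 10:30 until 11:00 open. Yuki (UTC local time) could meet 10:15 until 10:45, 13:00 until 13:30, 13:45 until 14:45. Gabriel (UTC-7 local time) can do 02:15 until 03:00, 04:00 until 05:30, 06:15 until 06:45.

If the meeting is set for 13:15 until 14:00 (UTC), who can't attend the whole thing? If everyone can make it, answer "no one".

Zane in UTC: 07:00-09:30, 12:00-12:45, 13:15-15:30, 15:45-16:30 (subtract 2h to convert from UTC+2).
Ravi in UTC: 09:45-12:00, 12:30-14:45, 16:30-17:00 (add 6h to convert from UTC-6).
Yuki in UTC: 10:15-10:45, 13:00-13:30, 13:45-14:45.
Gabriel in UTC: 09:15-10:00, 11:00-12:30, 13:15-13:45 (add 7h to convert from UTC-7).
Zane: free for 13:15-14:00. Ravi: free for 13:15-14:00. Yuki: not fully free for 13:15-14:00. Gabriel: not fully free for 13:15-14:00.

Gabriel, Yuki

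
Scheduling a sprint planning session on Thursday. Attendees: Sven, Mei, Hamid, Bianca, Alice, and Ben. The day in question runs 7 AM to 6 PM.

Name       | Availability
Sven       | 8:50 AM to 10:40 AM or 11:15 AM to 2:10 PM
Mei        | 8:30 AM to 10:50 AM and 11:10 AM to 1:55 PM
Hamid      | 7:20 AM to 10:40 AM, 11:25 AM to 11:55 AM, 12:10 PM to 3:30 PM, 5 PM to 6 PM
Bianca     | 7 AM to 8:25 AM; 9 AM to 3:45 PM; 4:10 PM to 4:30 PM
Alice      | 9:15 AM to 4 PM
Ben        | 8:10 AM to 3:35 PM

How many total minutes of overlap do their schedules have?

220

Sven ∩ Mei: 08:50-10:40, 11:15-13:55.
Sven ∩ Mei ∩ Hamid: 08:50-10:40, 11:25-11:55, 12:10-13:55.
Sven ∩ Mei ∩ Hamid ∩ Bianca: 09:00-10:40, 11:25-11:55, 12:10-13:55.
Sven ∩ Mei ∩ Hamid ∩ Bianca ∩ Alice: 09:15-10:40, 11:25-11:55, 12:10-13:55.
Sven ∩ Mei ∩ Hamid ∩ Bianca ∩ Alice ∩ Ben: 09:15-10:40, 11:25-11:55, 12:10-13:55.
Those are the intersection windows.
Summing the common windows: 85 + 30 + 105 = 220 minutes.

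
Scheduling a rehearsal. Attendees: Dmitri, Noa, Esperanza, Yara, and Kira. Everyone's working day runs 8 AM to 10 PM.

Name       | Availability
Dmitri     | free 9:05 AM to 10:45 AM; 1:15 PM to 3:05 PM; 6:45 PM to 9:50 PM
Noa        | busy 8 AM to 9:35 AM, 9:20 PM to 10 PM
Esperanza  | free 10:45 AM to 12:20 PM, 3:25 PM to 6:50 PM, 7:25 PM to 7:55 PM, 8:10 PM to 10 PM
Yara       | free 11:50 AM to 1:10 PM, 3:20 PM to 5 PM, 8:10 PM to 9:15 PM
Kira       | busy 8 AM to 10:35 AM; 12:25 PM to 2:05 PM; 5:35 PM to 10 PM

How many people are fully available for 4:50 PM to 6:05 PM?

2

Dmitri free: 09:05-10:45, 13:15-15:05, 18:45-21:50.
Noa free: 09:35-21:20 (invert busy blocks within the working day).
Esperanza free: 10:45-12:20, 15:25-18:50, 19:25-19:55, 20:10-22:00.
Yara free: 11:50-13:10, 15:20-17:00, 20:10-21:15.
Kira free: 10:35-12:25, 14:05-17:35 (invert busy blocks within the working day).
Noa and Esperanza can make the full 16:50-18:05 slot — that's 2.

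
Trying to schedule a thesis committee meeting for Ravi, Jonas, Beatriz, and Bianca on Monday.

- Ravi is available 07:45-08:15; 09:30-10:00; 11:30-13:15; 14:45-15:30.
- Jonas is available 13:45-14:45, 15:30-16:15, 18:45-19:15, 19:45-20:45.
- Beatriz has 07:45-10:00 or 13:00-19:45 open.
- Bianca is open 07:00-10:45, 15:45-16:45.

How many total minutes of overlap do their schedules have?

Ravi ∩ Jonas: ∅.
Ravi ∩ Jonas ∩ Beatriz: ∅.
Ravi ∩ Jonas ∩ Beatriz ∩ Bianca: ∅.
There is no time when everyone is free.
There is no common window, so the total is 0 minutes.

0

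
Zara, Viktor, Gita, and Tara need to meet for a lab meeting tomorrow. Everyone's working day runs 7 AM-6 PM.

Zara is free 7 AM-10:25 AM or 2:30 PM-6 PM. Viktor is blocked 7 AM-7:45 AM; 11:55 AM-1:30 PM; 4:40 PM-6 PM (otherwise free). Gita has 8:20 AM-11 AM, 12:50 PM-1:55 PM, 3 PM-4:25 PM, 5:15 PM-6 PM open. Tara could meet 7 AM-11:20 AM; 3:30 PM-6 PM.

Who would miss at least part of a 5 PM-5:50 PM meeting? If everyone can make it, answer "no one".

Zara free: 07:00-10:25, 14:30-18:00.
Viktor free: 07:45-11:55, 13:30-16:40 (invert busy blocks within the working day).
Gita free: 08:20-11:00, 12:50-13:55, 15:00-16:25, 17:15-18:00.
Tara free: 07:00-11:20, 15:30-18:00.
Zara: free for 17:00-17:50. Viktor: not fully free for 17:00-17:50. Gita: not fully free for 17:00-17:50. Tara: free for 17:00-17:50.

Gita, Viktor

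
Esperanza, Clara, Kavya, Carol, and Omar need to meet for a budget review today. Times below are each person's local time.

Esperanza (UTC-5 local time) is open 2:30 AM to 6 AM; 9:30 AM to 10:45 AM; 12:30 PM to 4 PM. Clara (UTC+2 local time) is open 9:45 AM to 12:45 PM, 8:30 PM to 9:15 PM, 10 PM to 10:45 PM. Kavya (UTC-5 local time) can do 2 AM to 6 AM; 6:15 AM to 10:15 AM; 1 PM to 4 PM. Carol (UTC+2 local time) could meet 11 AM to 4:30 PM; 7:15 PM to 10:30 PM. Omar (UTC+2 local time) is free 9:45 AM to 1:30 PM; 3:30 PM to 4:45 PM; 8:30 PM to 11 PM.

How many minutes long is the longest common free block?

Esperanza in UTC: 07:30-11:00, 14:30-15:45, 17:30-21:00 (add 5h to convert from UTC-5).
Clara in UTC: 07:45-10:45, 18:30-19:15, 20:00-20:45 (subtract 2h to convert from UTC+2).
Kavya in UTC: 07:00-11:00, 11:15-15:15, 18:00-21:00 (add 5h to convert from UTC-5).
Carol in UTC: 09:00-14:30, 17:15-20:30 (subtract 2h to convert from UTC+2).
Omar in UTC: 07:45-11:30, 13:30-14:45, 18:30-21:00 (subtract 2h to convert from UTC+2).
Esperanza ∩ Clara: 07:45-10:45, 18:30-19:15, 20:00-20:45.
Esperanza ∩ Clara ∩ Kavya: 07:45-10:45, 18:30-19:15, 20:00-20:45.
Esperanza ∩ Clara ∩ Kavya ∩ Carol: 09:00-10:45, 18:30-19:15, 20:00-20:30.
Esperanza ∩ Clara ∩ Kavya ∩ Carol ∩ Omar: 09:00-10:45, 18:30-19:15, 20:00-20:30.
The longest is 09:00-10:45 at 105 minutes.

105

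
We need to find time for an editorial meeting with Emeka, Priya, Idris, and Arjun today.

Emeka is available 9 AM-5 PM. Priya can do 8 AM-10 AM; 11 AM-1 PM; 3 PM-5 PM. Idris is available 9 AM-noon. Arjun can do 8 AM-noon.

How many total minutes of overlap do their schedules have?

Emeka ∩ Priya: 09:00-10:00, 11:00-13:00, 15:00-17:00.
Emeka ∩ Priya ∩ Idris: 09:00-10:00, 11:00-12:00.
Emeka ∩ Priya ∩ Idris ∩ Arjun: 09:00-10:00, 11:00-12:00.
Summing the common windows: 60 + 60 = 120 minutes.

120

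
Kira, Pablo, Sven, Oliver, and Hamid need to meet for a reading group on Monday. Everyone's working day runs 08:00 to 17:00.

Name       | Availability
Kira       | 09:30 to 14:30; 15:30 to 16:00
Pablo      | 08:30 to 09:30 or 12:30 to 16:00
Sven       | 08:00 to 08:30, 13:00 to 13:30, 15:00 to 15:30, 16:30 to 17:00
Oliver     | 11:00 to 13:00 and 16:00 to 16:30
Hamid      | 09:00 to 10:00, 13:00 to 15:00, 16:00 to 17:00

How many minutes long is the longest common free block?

Kira ∩ Pablo: 12:30-14:30, 15:30-16:00.
Kira ∩ Pablo ∩ Sven: 13:00-13:30.
Kira ∩ Pablo ∩ Sven ∩ Oliver: ∅.
Kira ∩ Pablo ∩ Sven ∩ Oliver ∩ Hamid: ∅.
There is no time when everyone is free.
No common window exists, so the longest block is 0 minutes.

0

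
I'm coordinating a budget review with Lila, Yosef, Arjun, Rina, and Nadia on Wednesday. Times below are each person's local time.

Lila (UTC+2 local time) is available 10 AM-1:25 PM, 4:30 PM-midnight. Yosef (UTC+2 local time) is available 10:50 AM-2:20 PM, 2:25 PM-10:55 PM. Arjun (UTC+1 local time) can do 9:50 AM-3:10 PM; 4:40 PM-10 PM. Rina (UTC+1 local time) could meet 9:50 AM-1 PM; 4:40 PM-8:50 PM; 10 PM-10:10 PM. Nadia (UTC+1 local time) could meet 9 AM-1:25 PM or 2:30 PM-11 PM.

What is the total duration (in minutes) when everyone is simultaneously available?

Lila in UTC: 08:00-11:25, 14:30-22:00 (subtract 2h to convert from UTC+2).
Yosef in UTC: 08:50-12:20, 12:25-20:55 (subtract 2h to convert from UTC+2).
Arjun in UTC: 08:50-14:10, 15:40-21:00 (subtract 1h to convert from UTC+1).
Rina in UTC: 08:50-12:00, 15:40-19:50, 21:00-21:10 (subtract 1h to convert from UTC+1).
Nadia in UTC: 08:00-12:25, 13:30-22:00 (subtract 1h to convert from UTC+1).
Lila ∩ Yosef: 08:50-11:25, 14:30-20:55.
Lila ∩ Yosef ∩ Arjun: 08:50-11:25, 15:40-20:55.
Lila ∩ Yosef ∩ Arjun ∩ Rina: 08:50-11:25, 15:40-19:50.
Lila ∩ Yosef ∩ Arjun ∩ Rina ∩ Nadia: 08:50-11:25, 15:40-19:50.
Those are the intersection windows.
Summing the common windows: 155 + 250 = 405 minutes.

405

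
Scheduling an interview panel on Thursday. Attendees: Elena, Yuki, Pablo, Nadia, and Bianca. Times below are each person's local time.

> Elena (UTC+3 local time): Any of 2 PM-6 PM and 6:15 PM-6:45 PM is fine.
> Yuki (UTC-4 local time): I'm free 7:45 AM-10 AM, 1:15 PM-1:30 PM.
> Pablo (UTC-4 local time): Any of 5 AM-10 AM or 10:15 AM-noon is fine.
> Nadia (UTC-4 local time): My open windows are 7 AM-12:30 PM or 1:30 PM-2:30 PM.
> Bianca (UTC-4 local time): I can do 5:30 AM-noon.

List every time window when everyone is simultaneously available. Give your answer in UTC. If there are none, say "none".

Elena in UTC: 11:00-15:00, 15:15-15:45 (subtract 3h to convert from UTC+3).
Yuki in UTC: 11:45-14:00, 17:15-17:30 (add 4h to convert from UTC-4).
Pablo in UTC: 09:00-14:00, 14:15-16:00 (add 4h to convert from UTC-4).
Nadia in UTC: 11:00-16:30, 17:30-18:30 (add 4h to convert from UTC-4).
Bianca in UTC: 09:30-16:00 (add 4h to convert from UTC-4).
Elena ∩ Yuki: 11:45-14:00.
Elena ∩ Yuki ∩ Pablo: 11:45-14:00.
Elena ∩ Yuki ∩ Pablo ∩ Nadia: 11:45-14:00.
Elena ∩ Yuki ∩ Pablo ∩ Nadia ∩ Bianca: 11:45-14:00.

11:45-14:00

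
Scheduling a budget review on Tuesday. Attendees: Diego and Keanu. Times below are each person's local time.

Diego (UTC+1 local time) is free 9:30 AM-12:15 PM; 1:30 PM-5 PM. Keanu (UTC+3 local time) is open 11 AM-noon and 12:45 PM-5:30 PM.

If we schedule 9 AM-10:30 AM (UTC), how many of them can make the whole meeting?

1

Diego in UTC: 08:30-11:15, 12:30-16:00 (subtract 1h to convert from UTC+1).
Keanu in UTC: 08:00-09:00, 09:45-14:30 (subtract 3h to convert from UTC+3).
Diego can make the full 09:00-10:30 slot — that's 1.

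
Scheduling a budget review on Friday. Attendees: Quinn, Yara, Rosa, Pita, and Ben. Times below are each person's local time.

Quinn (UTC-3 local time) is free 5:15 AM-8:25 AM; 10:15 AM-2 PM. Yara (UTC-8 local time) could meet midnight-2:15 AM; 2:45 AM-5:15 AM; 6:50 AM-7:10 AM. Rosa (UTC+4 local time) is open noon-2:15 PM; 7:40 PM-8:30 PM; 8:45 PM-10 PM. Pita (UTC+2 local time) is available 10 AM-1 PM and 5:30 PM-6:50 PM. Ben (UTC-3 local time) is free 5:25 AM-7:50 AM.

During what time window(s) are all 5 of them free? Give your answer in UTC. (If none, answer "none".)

Quinn in UTC: 08:15-11:25, 13:15-17:00 (add 3h to convert from UTC-3).
Yara in UTC: 08:00-10:15, 10:45-13:15, 14:50-15:10 (add 8h to convert from UTC-8).
Rosa in UTC: 08:00-10:15, 15:40-16:30, 16:45-18:00 (subtract 4h to convert from UTC+4).
Pita in UTC: 08:00-11:00, 15:30-16:50 (subtract 2h to convert from UTC+2).
Ben in UTC: 08:25-10:50 (add 3h to convert from UTC-3).
Quinn ∩ Yara: 08:15-10:15, 10:45-11:25, 14:50-15:10.
Quinn ∩ Yara ∩ Rosa: 08:15-10:15.
Quinn ∩ Yara ∩ Rosa ∩ Pita: 08:15-10:15.
Quinn ∩ Yara ∩ Rosa ∩ Pita ∩ Ben: 08:25-10:15.
So the common availability across everyone is 08:25-10:15.

08:25-10:15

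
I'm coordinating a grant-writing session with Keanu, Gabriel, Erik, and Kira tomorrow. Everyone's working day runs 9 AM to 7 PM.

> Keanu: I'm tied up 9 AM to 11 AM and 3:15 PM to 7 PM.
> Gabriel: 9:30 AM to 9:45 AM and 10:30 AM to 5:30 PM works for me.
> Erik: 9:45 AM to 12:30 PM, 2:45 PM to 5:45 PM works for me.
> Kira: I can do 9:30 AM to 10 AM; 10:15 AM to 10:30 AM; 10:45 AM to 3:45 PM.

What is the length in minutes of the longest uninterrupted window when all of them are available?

Keanu free: 11:00-15:15 (invert busy blocks within the working day).
Gabriel free: 09:30-09:45, 10:30-17:30.
Erik free: 09:45-12:30, 14:45-17:45.
Kira free: 09:30-10:00, 10:15-10:30, 10:45-15:45.
Keanu ∩ Gabriel: 11:00-15:15.
Keanu ∩ Gabriel ∩ Erik: 11:00-12:30, 14:45-15:15.
Keanu ∩ Gabriel ∩ Erik ∩ Kira: 11:00-12:30, 14:45-15:15.
Those are the intersection windows.
The longest is 11:00-12:30 at 90 minutes.

90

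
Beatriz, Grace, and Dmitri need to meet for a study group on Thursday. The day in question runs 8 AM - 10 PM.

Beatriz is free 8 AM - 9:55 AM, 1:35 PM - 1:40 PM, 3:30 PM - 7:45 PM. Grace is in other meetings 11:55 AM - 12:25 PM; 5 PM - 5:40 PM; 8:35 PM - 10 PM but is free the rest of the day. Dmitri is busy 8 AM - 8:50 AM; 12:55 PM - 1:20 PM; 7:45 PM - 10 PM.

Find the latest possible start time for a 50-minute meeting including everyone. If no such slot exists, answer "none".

18:55

Beatriz free: 08:00-09:55, 13:35-13:40, 15:30-19:45.
Grace free: 08:00-11:55, 12:25-17:00, 17:40-20:35 (invert busy blocks within the working day).
Dmitri free: 08:50-12:55, 13:20-19:45 (invert busy blocks within the working day).
Beatriz ∩ Grace: 08:00-09:55, 13:35-13:40, 15:30-17:00, 17:40-19:45.
Beatriz ∩ Grace ∩ Dmitri: 08:50-09:55, 13:35-13:40, 15:30-17:00, 17:40-19:45.
The last common window of at least 50 minutes is 17:40-19:45; a 50-minute meeting can start as late as 18:55 and still end by 19:45.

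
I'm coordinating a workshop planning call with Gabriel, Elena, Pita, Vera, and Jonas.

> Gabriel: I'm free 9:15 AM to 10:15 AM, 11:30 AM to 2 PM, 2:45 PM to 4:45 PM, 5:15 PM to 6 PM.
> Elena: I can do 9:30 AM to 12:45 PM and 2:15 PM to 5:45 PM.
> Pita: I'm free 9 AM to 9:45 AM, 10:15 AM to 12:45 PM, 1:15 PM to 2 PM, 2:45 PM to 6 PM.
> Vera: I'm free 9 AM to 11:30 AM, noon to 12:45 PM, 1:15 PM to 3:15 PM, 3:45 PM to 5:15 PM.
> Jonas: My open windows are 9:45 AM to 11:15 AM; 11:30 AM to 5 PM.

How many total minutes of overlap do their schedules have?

Gabriel ∩ Elena: 09:30-10:15, 11:30-12:45, 14:45-16:45, 17:15-17:45.
Gabriel ∩ Elena ∩ Pita: 09:30-09:45, 11:30-12:45, 14:45-16:45, 17:15-17:45.
Gabriel ∩ Elena ∩ Pita ∩ Vera: 09:30-09:45, 12:00-12:45, 14:45-15:15, 15:45-16:45.
Gabriel ∩ Elena ∩ Pita ∩ Vera ∩ Jonas: 12:00-12:45, 14:45-15:15, 15:45-16:45.
Those are the intersection windows.
Summing the common windows: 45 + 30 + 60 = 135 minutes.

135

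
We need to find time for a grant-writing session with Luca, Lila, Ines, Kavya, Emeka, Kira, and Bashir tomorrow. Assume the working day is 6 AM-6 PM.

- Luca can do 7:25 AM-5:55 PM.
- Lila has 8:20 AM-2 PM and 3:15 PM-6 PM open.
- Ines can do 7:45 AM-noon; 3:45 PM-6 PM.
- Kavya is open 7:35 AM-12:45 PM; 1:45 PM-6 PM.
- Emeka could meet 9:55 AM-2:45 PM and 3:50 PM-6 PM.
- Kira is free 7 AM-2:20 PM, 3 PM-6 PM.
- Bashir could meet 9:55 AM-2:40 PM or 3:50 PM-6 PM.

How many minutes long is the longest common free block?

Luca ∩ Lila: 08:20-14:00, 15:15-17:55.
Luca ∩ Lila ∩ Ines: 08:20-12:00, 15:45-17:55.
Luca ∩ Lila ∩ Ines ∩ Kavya: 08:20-12:00, 15:45-17:55.
Luca ∩ Lila ∩ Ines ∩ Kavya ∩ Emeka: 09:55-12:00, 15:50-17:55.
Luca ∩ Lila ∩ Ines ∩ Kavya ∩ Emeka ∩ Kira: 09:55-12:00, 15:50-17:55.
Luca ∩ Lila ∩ Ines ∩ Kavya ∩ Emeka ∩ Kira ∩ Bashir: 09:55-12:00, 15:50-17:55.
Those are the intersection windows.
The longest is 09:55-12:00 at 125 minutes.

125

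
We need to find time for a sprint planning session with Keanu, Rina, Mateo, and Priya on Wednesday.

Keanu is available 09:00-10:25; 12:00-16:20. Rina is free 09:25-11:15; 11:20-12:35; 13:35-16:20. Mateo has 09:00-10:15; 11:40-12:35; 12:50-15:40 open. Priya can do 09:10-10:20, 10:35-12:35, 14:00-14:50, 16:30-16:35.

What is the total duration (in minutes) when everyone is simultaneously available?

135

Keanu ∩ Rina: 09:25-10:25, 12:00-12:35, 13:35-16:20.
Keanu ∩ Rina ∩ Mateo: 09:25-10:15, 12:00-12:35, 13:35-15:40.
Keanu ∩ Rina ∩ Mateo ∩ Priya: 09:25-10:15, 12:00-12:35, 14:00-14:50.
Summing the common windows: 50 + 35 + 50 = 135 minutes.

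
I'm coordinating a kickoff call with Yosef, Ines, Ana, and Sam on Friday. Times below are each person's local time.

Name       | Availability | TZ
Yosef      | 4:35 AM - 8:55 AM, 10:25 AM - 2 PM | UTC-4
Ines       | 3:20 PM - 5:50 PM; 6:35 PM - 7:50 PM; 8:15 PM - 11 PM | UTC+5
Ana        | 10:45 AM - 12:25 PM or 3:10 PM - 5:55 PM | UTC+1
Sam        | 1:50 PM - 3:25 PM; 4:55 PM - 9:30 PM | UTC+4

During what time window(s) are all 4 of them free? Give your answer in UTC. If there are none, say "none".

Yosef in UTC: 08:35-12:55, 14:25-18:00 (add 4h to convert from UTC-4).
Ines in UTC: 10:20-12:50, 13:35-14:50, 15:15-18:00 (subtract 5h to convert from UTC+5).
Ana in UTC: 09:45-11:25, 14:10-16:55 (subtract 1h to convert from UTC+1).
Sam in UTC: 09:50-11:25, 12:55-17:30 (subtract 4h to convert from UTC+4).
Yosef ∩ Ines: 10:20-12:50, 14:25-14:50, 15:15-18:00.
Yosef ∩ Ines ∩ Ana: 10:20-11:25, 14:25-14:50, 15:15-16:55.
Yosef ∩ Ines ∩ Ana ∩ Sam: 10:20-11:25, 14:25-14:50, 15:15-16:55.

10:20-11:25, 14:25-14:50, 15:15-16:55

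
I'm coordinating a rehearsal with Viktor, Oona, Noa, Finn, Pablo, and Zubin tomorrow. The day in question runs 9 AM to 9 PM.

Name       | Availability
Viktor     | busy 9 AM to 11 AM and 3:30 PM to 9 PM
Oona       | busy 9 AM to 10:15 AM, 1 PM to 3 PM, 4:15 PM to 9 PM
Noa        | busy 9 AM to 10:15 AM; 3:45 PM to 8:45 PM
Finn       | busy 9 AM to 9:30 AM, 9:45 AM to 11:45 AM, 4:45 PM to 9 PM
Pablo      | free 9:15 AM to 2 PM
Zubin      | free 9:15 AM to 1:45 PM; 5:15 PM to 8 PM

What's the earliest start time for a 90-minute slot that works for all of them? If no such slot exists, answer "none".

none

Viktor free: 11:00-15:30 (invert busy blocks within the working day).
Oona free: 10:15-13:00, 15:00-16:15 (invert busy blocks within the working day).
Noa free: 10:15-15:45, 20:45-21:00 (invert busy blocks within the working day).
Finn free: 09:30-09:45, 11:45-16:45 (invert busy blocks within the working day).
Pablo free: 09:15-14:00.
Zubin free: 09:15-13:45, 17:15-20:00.
Viktor ∩ Oona: 11:00-13:00, 15:00-15:30.
Viktor ∩ Oona ∩ Noa: 11:00-13:00, 15:00-15:30.
Viktor ∩ Oona ∩ Noa ∩ Finn: 11:45-13:00, 15:00-15:30.
Viktor ∩ Oona ∩ Noa ∩ Finn ∩ Pablo: 11:45-13:00.
Viktor ∩ Oona ∩ Noa ∩ Finn ∩ Pablo ∩ Zubin: 11:45-13:00.
No common window is at least 90 minutes long.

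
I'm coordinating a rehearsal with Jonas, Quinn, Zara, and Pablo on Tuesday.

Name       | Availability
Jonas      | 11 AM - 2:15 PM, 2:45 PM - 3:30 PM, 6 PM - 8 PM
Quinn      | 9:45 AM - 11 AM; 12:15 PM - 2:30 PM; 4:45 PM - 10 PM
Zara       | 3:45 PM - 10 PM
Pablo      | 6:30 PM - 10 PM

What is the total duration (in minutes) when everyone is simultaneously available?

90

Jonas ∩ Quinn: 12:15-14:15, 18:00-20:00.
Jonas ∩ Quinn ∩ Zara: 18:00-20:00.
Jonas ∩ Quinn ∩ Zara ∩ Pablo: 18:30-20:00.
That's a single block of 90 minutes.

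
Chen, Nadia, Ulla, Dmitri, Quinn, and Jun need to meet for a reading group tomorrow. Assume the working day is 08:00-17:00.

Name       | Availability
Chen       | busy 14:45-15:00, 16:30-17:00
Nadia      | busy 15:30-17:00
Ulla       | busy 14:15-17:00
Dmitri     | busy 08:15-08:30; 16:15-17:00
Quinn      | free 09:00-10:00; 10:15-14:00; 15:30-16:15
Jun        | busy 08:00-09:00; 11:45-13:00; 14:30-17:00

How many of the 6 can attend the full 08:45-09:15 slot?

Chen free: 08:00-14:45, 15:00-16:30 (invert busy blocks within the working day).
Nadia free: 08:00-15:30 (invert busy blocks within the working day).
Ulla free: 08:00-14:15 (invert busy blocks within the working day).
Dmitri free: 08:00-08:15, 08:30-16:15 (invert busy blocks within the working day).
Quinn free: 09:00-10:00, 10:15-14:00, 15:30-16:15.
Jun free: 09:00-11:45, 13:00-14:30 (invert busy blocks within the working day).
Chen, Nadia, Ulla, and Dmitri can make the full 08:45-09:15 slot — that's 4.

4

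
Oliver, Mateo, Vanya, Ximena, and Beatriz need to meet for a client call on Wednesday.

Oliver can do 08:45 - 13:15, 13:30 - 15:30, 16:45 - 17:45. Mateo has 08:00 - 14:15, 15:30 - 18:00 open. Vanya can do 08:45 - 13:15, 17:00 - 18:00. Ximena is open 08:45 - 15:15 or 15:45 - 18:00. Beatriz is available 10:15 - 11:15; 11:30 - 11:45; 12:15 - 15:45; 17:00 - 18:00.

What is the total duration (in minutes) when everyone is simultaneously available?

Oliver ∩ Mateo: 08:45-13:15, 13:30-14:15, 16:45-17:45.
Oliver ∩ Mateo ∩ Vanya: 08:45-13:15, 17:00-17:45.
Oliver ∩ Mateo ∩ Vanya ∩ Ximena: 08:45-13:15, 17:00-17:45.
Oliver ∩ Mateo ∩ Vanya ∩ Ximena ∩ Beatriz: 10:15-11:15, 11:30-11:45, 12:15-13:15, 17:00-17:45.
So the common availability across everyone is 10:15-11:15, 11:30-11:45, 12:15-13:15, 17:00-17:45.
Summing the common windows: 60 + 15 + 60 + 45 = 180 minutes.

180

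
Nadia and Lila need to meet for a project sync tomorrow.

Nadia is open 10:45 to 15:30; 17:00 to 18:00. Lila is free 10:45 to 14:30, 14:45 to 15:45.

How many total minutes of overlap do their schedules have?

Nadia ∩ Lila: 10:45-14:30, 14:45-15:30.
Summing the common windows: 225 + 45 = 270 minutes.

270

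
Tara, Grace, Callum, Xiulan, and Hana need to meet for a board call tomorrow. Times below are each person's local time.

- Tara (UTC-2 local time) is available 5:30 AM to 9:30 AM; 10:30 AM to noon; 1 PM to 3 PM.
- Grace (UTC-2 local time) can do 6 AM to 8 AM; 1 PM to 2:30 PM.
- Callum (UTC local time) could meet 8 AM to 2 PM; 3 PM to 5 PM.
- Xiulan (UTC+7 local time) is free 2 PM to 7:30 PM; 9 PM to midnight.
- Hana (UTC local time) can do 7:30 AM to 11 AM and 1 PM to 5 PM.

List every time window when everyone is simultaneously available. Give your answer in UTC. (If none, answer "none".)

Tara in UTC: 07:30-11:30, 12:30-14:00, 15:00-17:00 (add 2h to convert from UTC-2).
Grace in UTC: 08:00-10:00, 15:00-16:30 (add 2h to convert from UTC-2).
Callum in UTC: 08:00-14:00, 15:00-17:00.
Xiulan in UTC: 07:00-12:30, 14:00-17:00 (subtract 7h to convert from UTC+7).
Hana in UTC: 07:30-11:00, 13:00-17:00.
Tara ∩ Grace: 08:00-10:00, 15:00-16:30.
Tara ∩ Grace ∩ Callum: 08:00-10:00, 15:00-16:30.
Tara ∩ Grace ∩ Callum ∩ Xiulan: 08:00-10:00, 15:00-16:30.
Tara ∩ Grace ∩ Callum ∩ Xiulan ∩ Hana: 08:00-10:00, 15:00-16:30.
Those are the intersection windows.

08:00-10:00, 15:00-16:30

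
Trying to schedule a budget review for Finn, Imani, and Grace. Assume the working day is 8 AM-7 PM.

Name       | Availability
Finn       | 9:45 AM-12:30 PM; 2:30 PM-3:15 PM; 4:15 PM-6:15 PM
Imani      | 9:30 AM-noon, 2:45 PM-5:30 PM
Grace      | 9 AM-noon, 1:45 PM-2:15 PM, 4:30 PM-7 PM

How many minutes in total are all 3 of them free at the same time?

Finn ∩ Imani: 09:45-12:00, 14:45-15:15, 16:15-17:30.
Finn ∩ Imani ∩ Grace: 09:45-12:00, 16:30-17:30.
Summing the common windows: 135 + 60 = 195 minutes.

195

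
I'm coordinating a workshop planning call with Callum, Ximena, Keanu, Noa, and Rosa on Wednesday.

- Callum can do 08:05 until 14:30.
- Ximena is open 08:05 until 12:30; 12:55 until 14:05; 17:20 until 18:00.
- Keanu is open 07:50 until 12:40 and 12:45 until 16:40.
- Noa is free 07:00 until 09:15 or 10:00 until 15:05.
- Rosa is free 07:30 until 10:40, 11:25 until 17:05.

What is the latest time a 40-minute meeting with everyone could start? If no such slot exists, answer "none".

Callum ∩ Ximena: 08:05-12:30, 12:55-14:05.
Callum ∩ Ximena ∩ Keanu: 08:05-12:30, 12:55-14:05.
Callum ∩ Ximena ∩ Keanu ∩ Noa: 08:05-09:15, 10:00-12:30, 12:55-14:05.
Callum ∩ Ximena ∩ Keanu ∩ Noa ∩ Rosa: 08:05-09:15, 10:00-10:40, 11:25-12:30, 12:55-14:05.
The last common window of at least 40 minutes is 12:55-14:05; a 40-minute meeting can start as late as 13:25 and still end by 14:05.

13:25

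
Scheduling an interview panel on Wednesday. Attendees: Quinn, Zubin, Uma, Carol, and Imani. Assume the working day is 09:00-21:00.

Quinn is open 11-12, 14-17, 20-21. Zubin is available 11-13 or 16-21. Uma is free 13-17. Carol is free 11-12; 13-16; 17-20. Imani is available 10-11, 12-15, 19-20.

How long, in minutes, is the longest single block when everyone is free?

0

Quinn ∩ Zubin: 11:00-12:00, 16:00-17:00, 20:00-21:00.
Quinn ∩ Zubin ∩ Uma: 16:00-17:00.
Quinn ∩ Zubin ∩ Uma ∩ Carol: ∅.
Quinn ∩ Zubin ∩ Uma ∩ Carol ∩ Imani: ∅.
There is no time when everyone is free.
No common window exists, so the longest block is 0 minutes.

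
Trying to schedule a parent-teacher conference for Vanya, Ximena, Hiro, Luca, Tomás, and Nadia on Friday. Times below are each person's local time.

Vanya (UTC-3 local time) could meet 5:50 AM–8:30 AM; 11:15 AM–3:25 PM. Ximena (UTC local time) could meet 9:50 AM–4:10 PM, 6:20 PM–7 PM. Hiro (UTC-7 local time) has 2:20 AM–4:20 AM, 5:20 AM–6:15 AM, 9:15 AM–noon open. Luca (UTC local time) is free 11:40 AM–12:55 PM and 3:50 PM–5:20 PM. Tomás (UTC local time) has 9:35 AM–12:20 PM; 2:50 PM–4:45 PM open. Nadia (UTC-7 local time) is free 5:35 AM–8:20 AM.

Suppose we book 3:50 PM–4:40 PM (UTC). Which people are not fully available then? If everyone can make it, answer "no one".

Vanya in UTC: 08:50-11:30, 14:15-18:25 (add 3h to convert from UTC-3).
Ximena in UTC: 09:50-16:10, 18:20-19:00.
Hiro in UTC: 09:20-11:20, 12:20-13:15, 16:15-19:00 (add 7h to convert from UTC-7).
Luca in UTC: 11:40-12:55, 15:50-17:20.
Tomás in UTC: 09:35-12:20, 14:50-16:45.
Nadia in UTC: 12:35-15:20 (add 7h to convert from UTC-7).
Vanya: free for 15:50-16:40. Ximena: not fully free for 15:50-16:40. Hiro: not fully free for 15:50-16:40. Luca: free for 15:50-16:40. Tomás: free for 15:50-16:40. Nadia: not fully free for 15:50-16:40.

Hiro, Nadia, Ximena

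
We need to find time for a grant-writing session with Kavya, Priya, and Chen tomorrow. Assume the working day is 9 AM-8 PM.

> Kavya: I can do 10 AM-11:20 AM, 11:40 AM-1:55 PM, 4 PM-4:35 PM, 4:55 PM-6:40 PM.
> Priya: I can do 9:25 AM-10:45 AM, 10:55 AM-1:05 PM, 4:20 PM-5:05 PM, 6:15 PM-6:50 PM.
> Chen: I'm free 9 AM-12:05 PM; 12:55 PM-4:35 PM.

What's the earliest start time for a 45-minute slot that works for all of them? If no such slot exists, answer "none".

Kavya ∩ Priya: 10:00-10:45, 10:55-11:20, 11:40-13:05, 16:20-16:35, 16:55-17:05, 18:15-18:40.
Kavya ∩ Priya ∩ Chen: 10:00-10:45, 10:55-11:20, 11:40-12:05, 12:55-13:05, 16:20-16:35.
Those are the intersection windows.
The first common window of at least 45 minutes is 10:00-10:45, so the earliest start is 10:00.

10:00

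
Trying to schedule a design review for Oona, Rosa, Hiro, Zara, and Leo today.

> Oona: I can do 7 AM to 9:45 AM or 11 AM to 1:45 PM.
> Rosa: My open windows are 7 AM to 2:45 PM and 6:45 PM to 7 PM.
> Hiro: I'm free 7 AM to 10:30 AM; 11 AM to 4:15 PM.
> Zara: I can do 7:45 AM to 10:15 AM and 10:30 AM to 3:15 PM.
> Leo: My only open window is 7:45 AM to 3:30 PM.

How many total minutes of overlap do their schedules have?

285

Oona ∩ Rosa: 07:00-09:45, 11:00-13:45.
Oona ∩ Rosa ∩ Hiro: 07:00-09:45, 11:00-13:45.
Oona ∩ Rosa ∩ Hiro ∩ Zara: 07:45-09:45, 11:00-13:45.
Oona ∩ Rosa ∩ Hiro ∩ Zara ∩ Leo: 07:45-09:45, 11:00-13:45.
Summing the common windows: 120 + 165 = 285 minutes.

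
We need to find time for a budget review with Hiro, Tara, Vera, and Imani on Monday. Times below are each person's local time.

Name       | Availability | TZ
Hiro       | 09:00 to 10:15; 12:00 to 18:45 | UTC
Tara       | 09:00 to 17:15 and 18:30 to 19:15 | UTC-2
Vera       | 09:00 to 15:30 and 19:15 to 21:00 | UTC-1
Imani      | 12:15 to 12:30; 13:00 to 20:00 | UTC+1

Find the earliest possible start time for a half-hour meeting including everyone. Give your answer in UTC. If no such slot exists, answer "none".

Hiro in UTC: 09:00-10:15, 12:00-18:45.
Tara in UTC: 11:00-19:15, 20:30-21:15 (add 2h to convert from UTC-2).
Vera in UTC: 10:00-16:30, 20:15-22:00 (add 1h to convert from UTC-1).
Imani in UTC: 11:15-11:30, 12:00-19:00 (subtract 1h to convert from UTC+1).
Hiro ∩ Tara: 12:00-18:45.
Hiro ∩ Tara ∩ Vera: 12:00-16:30.
Hiro ∩ Tara ∩ Vera ∩ Imani: 12:00-16:30.
Those are the intersection windows.
The first common window of at least 30 minutes is 12:00-16:30, so the earliest start is 12:00.

12:00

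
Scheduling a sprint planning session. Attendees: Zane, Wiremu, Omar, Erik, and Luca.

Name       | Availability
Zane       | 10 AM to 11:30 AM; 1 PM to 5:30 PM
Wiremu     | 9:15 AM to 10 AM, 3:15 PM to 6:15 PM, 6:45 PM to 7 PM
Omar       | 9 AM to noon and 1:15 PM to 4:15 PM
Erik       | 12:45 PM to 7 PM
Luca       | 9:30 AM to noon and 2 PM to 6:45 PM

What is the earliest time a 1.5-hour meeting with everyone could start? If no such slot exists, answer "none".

Zane ∩ Wiremu: 15:15-17:30.
Zane ∩ Wiremu ∩ Omar: 15:15-16:15.
Zane ∩ Wiremu ∩ Omar ∩ Erik: 15:15-16:15.
Zane ∩ Wiremu ∩ Omar ∩ Erik ∩ Luca: 15:15-16:15.
No common window is at least 90 minutes long.

none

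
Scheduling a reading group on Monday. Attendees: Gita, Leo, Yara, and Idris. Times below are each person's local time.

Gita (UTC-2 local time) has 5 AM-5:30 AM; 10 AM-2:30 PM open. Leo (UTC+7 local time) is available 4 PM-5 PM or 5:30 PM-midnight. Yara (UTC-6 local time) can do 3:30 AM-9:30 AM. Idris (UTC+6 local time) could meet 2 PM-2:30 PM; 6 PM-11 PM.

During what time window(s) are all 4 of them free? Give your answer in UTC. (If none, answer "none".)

Gita in UTC: 07:00-07:30, 12:00-16:30 (add 2h to convert from UTC-2).
Leo in UTC: 09:00-10:00, 10:30-17:00 (subtract 7h to convert from UTC+7).
Yara in UTC: 09:30-15:30 (add 6h to convert from UTC-6).
Idris in UTC: 08:00-08:30, 12:00-17:00 (subtract 6h to convert from UTC+6).
Gita ∩ Leo: 12:00-16:30.
Gita ∩ Leo ∩ Yara: 12:00-15:30.
Gita ∩ Leo ∩ Yara ∩ Idris: 12:00-15:30.

12:00-15:30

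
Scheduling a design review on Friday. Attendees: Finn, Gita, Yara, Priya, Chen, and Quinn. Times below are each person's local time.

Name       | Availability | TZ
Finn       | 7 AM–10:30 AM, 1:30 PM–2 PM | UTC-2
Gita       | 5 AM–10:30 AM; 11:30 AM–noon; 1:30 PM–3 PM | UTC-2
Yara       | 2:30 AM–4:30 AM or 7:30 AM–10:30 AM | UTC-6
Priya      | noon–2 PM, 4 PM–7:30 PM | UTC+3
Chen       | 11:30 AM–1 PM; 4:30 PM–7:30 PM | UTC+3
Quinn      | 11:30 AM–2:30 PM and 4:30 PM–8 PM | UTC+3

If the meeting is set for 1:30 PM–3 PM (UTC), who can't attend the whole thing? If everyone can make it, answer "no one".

Finn, Gita

Finn in UTC: 09:00-12:30, 15:30-16:00 (add 2h to convert from UTC-2).
Gita in UTC: 07:00-12:30, 13:30-14:00, 15:30-17:00 (add 2h to convert from UTC-2).
Yara in UTC: 08:30-10:30, 13:30-16:30 (add 6h to convert from UTC-6).
Priya in UTC: 09:00-11:00, 13:00-16:30 (subtract 3h to convert from UTC+3).
Chen in UTC: 08:30-10:00, 13:30-16:30 (subtract 3h to convert from UTC+3).
Quinn in UTC: 08:30-11:30, 13:30-17:00 (subtract 3h to convert from UTC+3).
Finn: not fully free for 13:30-15:00. Gita: not fully free for 13:30-15:00. Yara: free for 13:30-15:00. Priya: free for 13:30-15:00. Chen: free for 13:30-15:00. Quinn: free for 13:30-15:00.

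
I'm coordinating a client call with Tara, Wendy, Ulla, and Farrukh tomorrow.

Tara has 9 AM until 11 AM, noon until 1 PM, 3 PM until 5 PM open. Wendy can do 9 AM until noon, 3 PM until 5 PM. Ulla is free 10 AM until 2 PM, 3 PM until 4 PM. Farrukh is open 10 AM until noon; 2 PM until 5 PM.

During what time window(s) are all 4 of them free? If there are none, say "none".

Tara ∩ Wendy: 09:00-11:00, 15:00-17:00.
Tara ∩ Wendy ∩ Ulla: 10:00-11:00, 15:00-16:00.
Tara ∩ Wendy ∩ Ulla ∩ Farrukh: 10:00-11:00, 15:00-16:00.

10:00-11:00, 15:00-16:00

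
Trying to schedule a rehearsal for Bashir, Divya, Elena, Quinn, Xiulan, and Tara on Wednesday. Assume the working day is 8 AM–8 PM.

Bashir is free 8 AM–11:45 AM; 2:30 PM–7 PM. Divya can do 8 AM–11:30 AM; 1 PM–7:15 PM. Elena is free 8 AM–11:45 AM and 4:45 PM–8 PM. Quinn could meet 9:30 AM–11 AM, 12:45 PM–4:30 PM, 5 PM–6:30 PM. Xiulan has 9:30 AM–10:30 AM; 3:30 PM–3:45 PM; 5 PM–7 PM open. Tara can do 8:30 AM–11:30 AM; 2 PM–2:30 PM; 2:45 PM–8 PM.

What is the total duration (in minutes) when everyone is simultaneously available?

Bashir ∩ Divya: 08:00-11:30, 14:30-19:00.
Bashir ∩ Divya ∩ Elena: 08:00-11:30, 16:45-19:00.
Bashir ∩ Divya ∩ Elena ∩ Quinn: 09:30-11:00, 17:00-18:30.
Bashir ∩ Divya ∩ Elena ∩ Quinn ∩ Xiulan: 09:30-10:30, 17:00-18:30.
Bashir ∩ Divya ∩ Elena ∩ Quinn ∩ Xiulan ∩ Tara: 09:30-10:30, 17:00-18:30.
So the common availability across everyone is 09:30-10:30, 17:00-18:30.
Summing the common windows: 60 + 90 = 150 minutes.

150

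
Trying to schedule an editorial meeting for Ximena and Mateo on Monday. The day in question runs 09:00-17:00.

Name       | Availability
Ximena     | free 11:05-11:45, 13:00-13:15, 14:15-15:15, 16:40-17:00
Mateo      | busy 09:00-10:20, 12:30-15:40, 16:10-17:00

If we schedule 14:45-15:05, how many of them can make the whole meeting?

1

Ximena free: 11:05-11:45, 13:00-13:15, 14:15-15:15, 16:40-17:00.
Mateo free: 10:20-12:30, 15:40-16:10 (invert busy blocks within the working day).
Ximena can make the full 14:45-15:05 slot — that's 1.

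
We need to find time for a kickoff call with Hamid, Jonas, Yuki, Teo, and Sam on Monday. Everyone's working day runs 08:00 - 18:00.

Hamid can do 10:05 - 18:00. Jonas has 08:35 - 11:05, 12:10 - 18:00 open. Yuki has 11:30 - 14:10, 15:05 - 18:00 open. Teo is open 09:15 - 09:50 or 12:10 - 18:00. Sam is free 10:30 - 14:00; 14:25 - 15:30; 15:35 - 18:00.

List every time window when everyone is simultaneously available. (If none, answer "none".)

12:10-14:00, 15:05-15:30, 15:35-18:00

Hamid ∩ Jonas: 10:05-11:05, 12:10-18:00.
Hamid ∩ Jonas ∩ Yuki: 12:10-14:10, 15:05-18:00.
Hamid ∩ Jonas ∩ Yuki ∩ Teo: 12:10-14:10, 15:05-18:00.
Hamid ∩ Jonas ∩ Yuki ∩ Teo ∩ Sam: 12:10-14:00, 15:05-15:30, 15:35-18:00.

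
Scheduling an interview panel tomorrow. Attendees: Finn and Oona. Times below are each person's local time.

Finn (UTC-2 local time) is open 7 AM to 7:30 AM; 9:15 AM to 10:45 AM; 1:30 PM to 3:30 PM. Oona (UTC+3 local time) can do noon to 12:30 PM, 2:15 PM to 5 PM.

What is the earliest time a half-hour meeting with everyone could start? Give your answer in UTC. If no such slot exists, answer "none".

09:00

Finn in UTC: 09:00-09:30, 11:15-12:45, 15:30-17:30 (add 2h to convert from UTC-2).
Oona in UTC: 09:00-09:30, 11:15-14:00 (subtract 3h to convert from UTC+3).
Finn ∩ Oona: 09:00-09:30, 11:15-12:45.
Those are the intersection windows.
The first common window of at least 30 minutes is 09:00-09:30, so the earliest start is 09:00.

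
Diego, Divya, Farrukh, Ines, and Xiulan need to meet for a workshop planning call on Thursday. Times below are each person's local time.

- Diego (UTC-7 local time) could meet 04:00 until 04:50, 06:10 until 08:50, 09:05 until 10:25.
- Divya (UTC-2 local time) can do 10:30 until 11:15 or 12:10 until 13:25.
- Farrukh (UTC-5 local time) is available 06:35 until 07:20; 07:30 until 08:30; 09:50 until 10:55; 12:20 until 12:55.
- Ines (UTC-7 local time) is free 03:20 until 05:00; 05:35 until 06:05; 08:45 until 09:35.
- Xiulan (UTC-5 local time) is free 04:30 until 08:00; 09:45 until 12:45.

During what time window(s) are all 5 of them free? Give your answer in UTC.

Diego in UTC: 11:00-11:50, 13:10-15:50, 16:05-17:25 (add 7h to convert from UTC-7).
Divya in UTC: 12:30-13:15, 14:10-15:25 (add 2h to convert from UTC-2).
Farrukh in UTC: 11:35-12:20, 12:30-13:30, 14:50-15:55, 17:20-17:55 (add 5h to convert from UTC-5).
Ines in UTC: 10:20-12:00, 12:35-13:05, 15:45-16:35 (add 7h to convert from UTC-7).
Xiulan in UTC: 09:30-13:00, 14:45-17:45 (add 5h to convert from UTC-5).
Diego ∩ Divya: 13:10-13:15, 14:10-15:25.
Diego ∩ Divya ∩ Farrukh: 13:10-13:15, 14:50-15:25.
Diego ∩ Divya ∩ Farrukh ∩ Ines: ∅.
Diego ∩ Divya ∩ Farrukh ∩ Ines ∩ Xiulan: ∅.
There is no time when everyone is free.

none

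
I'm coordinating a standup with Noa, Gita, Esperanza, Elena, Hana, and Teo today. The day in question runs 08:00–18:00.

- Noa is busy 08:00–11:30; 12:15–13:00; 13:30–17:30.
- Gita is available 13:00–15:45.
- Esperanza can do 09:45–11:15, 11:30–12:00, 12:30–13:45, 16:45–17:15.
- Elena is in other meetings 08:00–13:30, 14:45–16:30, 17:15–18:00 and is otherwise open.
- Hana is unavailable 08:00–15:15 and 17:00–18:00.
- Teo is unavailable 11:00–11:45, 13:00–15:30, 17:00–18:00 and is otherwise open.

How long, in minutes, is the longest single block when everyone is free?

Noa free: 11:30-12:15, 13:00-13:30, 17:30-18:00 (invert busy blocks within the working day).
Gita free: 13:00-15:45.
Esperanza free: 09:45-11:15, 11:30-12:00, 12:30-13:45, 16:45-17:15.
Elena free: 13:30-14:45, 16:30-17:15 (invert busy blocks within the working day).
Hana free: 15:15-17:00 (invert busy blocks within the working day).
Teo free: 08:00-11:00, 11:45-13:00, 15:30-17:00 (invert busy blocks within the working day).
Noa ∩ Gita: 13:00-13:30.
Noa ∩ Gita ∩ Esperanza: 13:00-13:30.
Noa ∩ Gita ∩ Esperanza ∩ Elena: ∅.
Noa ∩ Gita ∩ Esperanza ∩ Elena ∩ Hana: ∅.
Noa ∩ Gita ∩ Esperanza ∩ Elena ∩ Hana ∩ Teo: ∅.
There is no time when everyone is free.
No common window exists, so the longest block is 0 minutes.

0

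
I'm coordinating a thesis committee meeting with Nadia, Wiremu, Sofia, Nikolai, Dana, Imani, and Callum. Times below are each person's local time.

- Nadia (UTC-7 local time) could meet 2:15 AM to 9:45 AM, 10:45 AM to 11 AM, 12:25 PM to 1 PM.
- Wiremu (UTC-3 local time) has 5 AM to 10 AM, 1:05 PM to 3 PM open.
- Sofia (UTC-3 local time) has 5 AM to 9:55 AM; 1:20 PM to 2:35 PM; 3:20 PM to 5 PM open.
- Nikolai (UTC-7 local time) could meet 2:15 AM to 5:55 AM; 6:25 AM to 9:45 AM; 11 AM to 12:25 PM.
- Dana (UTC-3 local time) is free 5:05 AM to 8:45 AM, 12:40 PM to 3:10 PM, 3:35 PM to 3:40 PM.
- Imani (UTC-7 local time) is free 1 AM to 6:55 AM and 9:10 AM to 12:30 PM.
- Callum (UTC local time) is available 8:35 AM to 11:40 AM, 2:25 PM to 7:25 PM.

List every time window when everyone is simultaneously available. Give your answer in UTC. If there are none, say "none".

09:15-11:40, 16:20-16:45

Nadia in UTC: 09:15-16:45, 17:45-18:00, 19:25-20:00 (add 7h to convert from UTC-7).
Wiremu in UTC: 08:00-13:00, 16:05-18:00 (add 3h to convert from UTC-3).
Sofia in UTC: 08:00-12:55, 16:20-17:35, 18:20-20:00 (add 3h to convert from UTC-3).
Nikolai in UTC: 09:15-12:55, 13:25-16:45, 18:00-19:25 (add 7h to convert from UTC-7).
Dana in UTC: 08:05-11:45, 15:40-18:10, 18:35-18:40 (add 3h to convert from UTC-3).
Imani in UTC: 08:00-13:55, 16:10-19:30 (add 7h to convert from UTC-7).
Callum in UTC: 08:35-11:40, 14:25-19:25.
Nadia ∩ Wiremu: 09:15-13:00, 16:05-16:45, 17:45-18:00.
Nadia ∩ Wiremu ∩ Sofia: 09:15-12:55, 16:20-16:45.
Nadia ∩ Wiremu ∩ Sofia ∩ Nikolai: 09:15-12:55, 16:20-16:45.
Nadia ∩ Wiremu ∩ Sofia ∩ Nikolai ∩ Dana: 09:15-11:45, 16:20-16:45.
Nadia ∩ Wiremu ∩ Sofia ∩ Nikolai ∩ Dana ∩ Imani: 09:15-11:45, 16:20-16:45.
Nadia ∩ Wiremu ∩ Sofia ∩ Nikolai ∩ Dana ∩ Imani ∩ Callum: 09:15-11:40, 16:20-16:45.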